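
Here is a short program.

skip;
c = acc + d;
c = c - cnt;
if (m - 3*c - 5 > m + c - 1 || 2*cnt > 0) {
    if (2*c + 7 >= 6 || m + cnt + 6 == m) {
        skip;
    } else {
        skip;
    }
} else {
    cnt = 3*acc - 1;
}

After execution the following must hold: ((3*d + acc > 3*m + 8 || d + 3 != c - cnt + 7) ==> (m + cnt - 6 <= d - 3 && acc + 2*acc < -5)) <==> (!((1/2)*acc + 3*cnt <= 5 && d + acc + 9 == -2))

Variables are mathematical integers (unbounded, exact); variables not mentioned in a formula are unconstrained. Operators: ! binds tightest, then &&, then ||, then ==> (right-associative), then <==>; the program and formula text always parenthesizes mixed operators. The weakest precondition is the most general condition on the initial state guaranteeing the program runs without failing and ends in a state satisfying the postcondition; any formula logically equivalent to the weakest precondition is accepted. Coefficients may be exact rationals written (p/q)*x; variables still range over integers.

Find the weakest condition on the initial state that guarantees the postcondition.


Working backward. After the program, the postcondition ((3*d + acc > 3*m + 8 || d + 3 != c - cnt + 7) ==> (m + cnt - 6 <= d - 3 && acc + 2*acc < -5)) <==> (!((1/2)*acc + 3*cnt <= 5 && d + acc + 9 == -2)) must hold; in canonical form it is ((acc + 3*d > 3*m + 8 || cnt + d != c + 4) ==> (cnt + m <= d + 3 && 3*acc < -5)) <==> (!((1/2)*acc + 3*cnt <= 5 && acc + d == -11)).
Then branch requires ((2*c >= -1 || cnt == -6) ==> (((acc + 3*d > 3*m + 8 || cnt + d != c + 4) ==> (cnt + m <= d + 3 && 3*acc < -5)) <==> (!((1/2)*acc + 3*cnt <= 5 && acc + d == -11)))) && ((!(2*c >= -1 || cnt == -6)) ==> (((acc + 3*d > 3*m + 8 || cnt + d != c + 4) ==> (cnt + m <= d + 3 && 3*acc < -5)) <==> (!((1/2)*acc + 3*cnt <= 5 && acc + d == -11)))); else branch requires ((acc + 3*d > 3*m + 8 || 3*acc + d != c + 5) ==> (3*acc + m <= d + 4 && 3*acc < -5)) <==> (!((19/2)*acc <= 8 && acc + d == -11)).
Before the if: ((4*c < -4 || 2*cnt > 0) ==> (((2*c >= -1 || cnt == -6) ==> (((acc + 3*d > 3*m + 8 || cnt + d != c + 4) ==> (cnt + m <= d + 3 && 3*acc < -5)) <==> (!((1/2)*acc + 3*cnt <= 5 && acc + d == -11)))) && ((!(2*c >= -1 || cnt == -6)) ==> (((acc + 3*d > 3*m + 8 || cnt + d != c + 4) ==> (cnt + m <= d + 3 && 3*acc < -5)) <==> (!((1/2)*acc + 3*cnt <= 5 && acc + d == -11)))))) && ((!(4*c < -4 || 2*cnt > 0)) ==> (((acc + 3*d > 3*m + 8 || 3*acc + d != c + 5) ==> (3*acc + m <= d + 4 && 3*acc < -5)) <==> (!((19/2)*acc <= 8 && acc + d == -11))))
Before c := c - cnt: ((4*c < 4*cnt - 4 || 2*cnt > 0) ==> (((2*c >= 2*cnt - 1 || cnt == -6) ==> (((acc + 3*d > 3*m + 8 || 2*cnt + d != c + 4) ==> (cnt + m <= d + 3 && 3*acc < -5)) <==> (!((1/2)*acc + 3*cnt <= 5 && acc + d == -11)))) && ((!(2*c >= 2*cnt - 1 || cnt == -6)) ==> (((acc + 3*d > 3*m + 8 || 2*cnt + d != c + 4) ==> (cnt + m <= d + 3 && 3*acc < -5)) <==> (!((1/2)*acc + 3*cnt <= 5 && acc + d == -11)))))) && ((!(4*c < 4*cnt - 4 || 2*cnt > 0)) ==> (((acc + 3*d > 3*m + 8 || 3*acc + cnt + d != c + 5) ==> (3*acc + m <= d + 4 && 3*acc < -5)) <==> (!((19/2)*acc <= 8 && acc + d == -11))))
Before c := acc + d: ((4*acc + 4*d < 4*cnt - 4 || 2*cnt > 0) ==> (((2*acc + 2*d >= 2*cnt - 1 || cnt == -6) ==> (((acc + 3*d > 3*m + 8 || 2*cnt != acc + 4) ==> (cnt + m <= d + 3 && 3*acc < -5)) <==> (!((1/2)*acc + 3*cnt <= 5 && acc + d == -11)))) && ((!(2*acc + 2*d >= 2*cnt - 1 || cnt == -6)) ==> (((acc + 3*d > 3*m + 8 || 2*cnt != acc + 4) ==> (cnt + m <= d + 3 && 3*acc < -5)) <==> (!((1/2)*acc + 3*cnt <= 5 && acc + d == -11)))))) && ((!(4*acc + 4*d < 4*cnt - 4 || 2*cnt > 0)) ==> (((acc + 3*d > 3*m + 8 || 2*acc + cnt != 5) ==> (3*acc + m <= d + 4 && 3*acc < -5)) <==> (!((19/2)*acc <= 8 && acc + d == -11))))
Before skip: ((4*acc + 4*d < 4*cnt - 4 || 2*cnt > 0) ==> (((2*acc + 2*d >= 2*cnt - 1 || cnt == -6) ==> (((acc + 3*d > 3*m + 8 || 2*cnt != acc + 4) ==> (cnt + m <= d + 3 && 3*acc < -5)) <==> (!((1/2)*acc + 3*cnt <= 5 && acc + d == -11)))) && ((!(2*acc + 2*d >= 2*cnt - 1 || cnt == -6)) ==> (((acc + 3*d > 3*m + 8 || 2*cnt != acc + 4) ==> (cnt + m <= d + 3 && 3*acc < -5)) <==> (!((1/2)*acc + 3*cnt <= 5 && acc + d == -11)))))) && ((!(4*acc + 4*d < 4*cnt - 4 || 2*cnt > 0)) ==> (((acc + 3*d > 3*m + 8 || 2*acc + cnt != 5) ==> (3*acc + m <= d + 4 && 3*acc < -5)) <==> (!((19/2)*acc <= 8 && acc + d == -11))))
Answer: WP = ((4*acc + 4*d < 4*cnt - 4 || 2*cnt > 0) ==> (((2*acc + 2*d >= 2*cnt - 1 || cnt == -6) ==> (((acc + 3*d > 3*m + 8 || 2*cnt != acc + 4) ==> (cnt + m <= d + 3 && 3*acc < -5)) <==> (!((1/2)*acc + 3*cnt <= 5 && acc + d == -11)))) && ((!(2*acc + 2*d >= 2*cnt - 1 || cnt == -6)) ==> (((acc + 3*d > 3*m + 8 || 2*cnt != acc + 4) ==> (cnt + m <= d + 3 && 3*acc < -5)) <==> (!((1/2)*acc + 3*cnt <= 5 && acc + d == -11)))))) && ((!(4*acc + 4*d < 4*cnt - 4 || 2*cnt > 0)) ==> (((acc + 3*d > 3*m + 8 || 2*acc + cnt != 5) ==> (3*acc + m <= d + 4 && 3*acc < -5)) <==> (!((19/2)*acc <= 8 && acc + d == -11))))


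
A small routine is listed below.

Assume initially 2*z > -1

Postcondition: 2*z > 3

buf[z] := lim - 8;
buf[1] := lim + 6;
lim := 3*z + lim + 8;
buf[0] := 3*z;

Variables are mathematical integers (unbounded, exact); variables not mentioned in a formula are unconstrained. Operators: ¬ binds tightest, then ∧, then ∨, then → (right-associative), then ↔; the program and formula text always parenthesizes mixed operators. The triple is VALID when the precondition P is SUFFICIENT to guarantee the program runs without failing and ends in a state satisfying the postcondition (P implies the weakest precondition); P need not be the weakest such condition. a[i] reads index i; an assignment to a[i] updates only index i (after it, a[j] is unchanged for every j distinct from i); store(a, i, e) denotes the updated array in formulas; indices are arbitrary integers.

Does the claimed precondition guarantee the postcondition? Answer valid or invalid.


Working backward. After the program, 2*z > 3 must hold.
Before buf[0] := 3*z: 2*z > 3
Before lim := 3*z + lim + 8: 2*z > 3
Before buf[1] := lim + 6: 2*z > 3
Before buf[z] := lim - 8: 2*z > 3
The weakest precondition is 2*z > 3.
Check whether 2*z > -1 implies it.
Countermodel: at the initial state z = 0, the precondition holds but the weakest precondition fails.
Answer: invalid


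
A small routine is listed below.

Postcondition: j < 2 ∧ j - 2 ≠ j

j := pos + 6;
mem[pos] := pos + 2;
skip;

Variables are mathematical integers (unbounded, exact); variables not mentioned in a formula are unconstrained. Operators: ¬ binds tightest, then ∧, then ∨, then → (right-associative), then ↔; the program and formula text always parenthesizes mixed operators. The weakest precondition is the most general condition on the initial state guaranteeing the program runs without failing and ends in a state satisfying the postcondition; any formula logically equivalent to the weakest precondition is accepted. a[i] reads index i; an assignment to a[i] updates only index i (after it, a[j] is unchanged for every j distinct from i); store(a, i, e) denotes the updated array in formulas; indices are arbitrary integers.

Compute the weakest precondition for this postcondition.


Working backward. After the program, the postcondition j < 2 ∧ j - 2 ≠ j must hold; in canonical form it is j < 2.
Before skip: j < 2
Before mem[pos] := pos + 2: j < 2
Before j := pos + 6: pos < -4
Answer: WP = pos < -4


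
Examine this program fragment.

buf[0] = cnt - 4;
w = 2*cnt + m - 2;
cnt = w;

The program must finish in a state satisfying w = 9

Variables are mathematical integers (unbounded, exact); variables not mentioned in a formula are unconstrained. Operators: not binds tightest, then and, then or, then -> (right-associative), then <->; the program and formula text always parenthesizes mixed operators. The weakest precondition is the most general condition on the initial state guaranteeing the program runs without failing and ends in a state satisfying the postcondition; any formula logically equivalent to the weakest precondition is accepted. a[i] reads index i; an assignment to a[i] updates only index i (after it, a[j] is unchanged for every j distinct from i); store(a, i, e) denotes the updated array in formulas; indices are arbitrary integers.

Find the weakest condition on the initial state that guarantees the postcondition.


Working backward. After the program, w = 9 must hold.
Before cnt := w: w = 9
Before w := 2*cnt + m - 2: 2*cnt + m = 11
Before buf[0] := cnt - 4: 2*cnt + m = 11
Answer: WP = 2*cnt + m = 11


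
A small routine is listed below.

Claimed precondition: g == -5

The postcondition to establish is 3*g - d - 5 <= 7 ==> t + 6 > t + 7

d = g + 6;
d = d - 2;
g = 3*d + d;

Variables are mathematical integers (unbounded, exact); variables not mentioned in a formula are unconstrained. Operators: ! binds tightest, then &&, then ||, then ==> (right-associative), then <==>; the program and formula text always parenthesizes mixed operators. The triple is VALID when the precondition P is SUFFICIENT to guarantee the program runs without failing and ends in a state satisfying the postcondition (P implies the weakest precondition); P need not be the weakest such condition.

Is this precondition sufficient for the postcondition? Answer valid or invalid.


Working backward. After the program, the postcondition 3*g - d - 5 <= 7 ==> t + 6 > t + 7 must hold; in canonical form it is !(3*g <= d + 12).
Before g := 3*d + d: !(11*d <= 12)
Before d := d - 2: !(11*d <= 34)
Before d := g + 6: !(11*g <= -32)
The weakest precondition is !(11*g <= -32).
Check whether g == -5 implies it.
Countermodel: at the initial state g = -5, the precondition holds but the weakest precondition fails.
Answer: invalid


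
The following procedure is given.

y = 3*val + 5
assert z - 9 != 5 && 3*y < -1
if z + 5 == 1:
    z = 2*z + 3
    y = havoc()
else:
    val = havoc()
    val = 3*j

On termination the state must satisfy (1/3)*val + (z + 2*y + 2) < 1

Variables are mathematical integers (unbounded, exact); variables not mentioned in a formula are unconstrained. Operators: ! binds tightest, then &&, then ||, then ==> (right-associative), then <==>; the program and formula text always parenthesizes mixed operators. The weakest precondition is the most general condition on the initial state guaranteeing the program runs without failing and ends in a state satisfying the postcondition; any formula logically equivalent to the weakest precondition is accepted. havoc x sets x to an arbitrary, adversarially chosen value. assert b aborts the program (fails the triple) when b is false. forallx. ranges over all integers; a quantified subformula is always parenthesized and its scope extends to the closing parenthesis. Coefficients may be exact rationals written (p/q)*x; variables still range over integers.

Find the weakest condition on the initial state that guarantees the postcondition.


Working backward. After the program, the postcondition (1/3)*val + (z + 2*y + 2) < 1 must hold; in canonical form it is (1/3)*val + 2*y + z < -1.
Then branch requires forall y_1. (1/3)*val + 2*y_1 + 2*z < -4; else branch requires j + 2*y + z < -1.
Before the if: (z == -4 ==> (forall y_1. (1/3)*val + 2*y_1 + 2*z < -4)) && ((!(z == -4)) ==> j + 2*y + z < -1)
Before assert z - 9 != 5 && 3*y < -1: z != 14 && 3*y < -1 && (z == -4 ==> (forall y_1. (1/3)*val + 2*y_1 + 2*z < -4)) && ((!(z == -4)) ==> j + 2*y + z < -1)
Before y := 3*val + 5: z != 14 && 9*val < -16 && (z == -4 ==> (forall y_1. (1/3)*val + 2*y_1 + 2*z < -4)) && ((!(z == -4)) ==> j + 6*val + z < -11)
Answer: WP = z != 14 && 9*val < -16 && (z == -4 ==> (forall y_1. (1/3)*val + 2*y_1 + 2*z < -4)) && ((!(z == -4)) ==> j + 6*val + z < -11)


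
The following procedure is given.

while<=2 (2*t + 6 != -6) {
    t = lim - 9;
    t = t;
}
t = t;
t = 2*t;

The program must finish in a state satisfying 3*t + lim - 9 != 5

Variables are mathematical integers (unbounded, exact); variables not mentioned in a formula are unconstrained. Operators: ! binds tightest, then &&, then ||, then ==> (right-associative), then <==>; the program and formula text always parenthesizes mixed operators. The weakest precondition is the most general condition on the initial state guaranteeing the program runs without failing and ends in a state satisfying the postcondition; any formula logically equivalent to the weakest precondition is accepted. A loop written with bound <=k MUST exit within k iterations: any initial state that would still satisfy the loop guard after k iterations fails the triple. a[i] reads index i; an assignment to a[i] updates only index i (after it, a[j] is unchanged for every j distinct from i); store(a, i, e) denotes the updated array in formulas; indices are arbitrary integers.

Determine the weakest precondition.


Working backward. After the program, the postcondition 3*t + lim - 9 != 5 must hold; in canonical form it is lim + 3*t != 14.
Before t := 2*t: lim + 6*t != 14
Before t := t: lim + 6*t != 14
Before the loop (bound <=2), unroll the exhaustion recursion (WP_0 = exit-now case; WP_j = one more guarded iteration, up to j = 2):
  WP_0: (!(2*t != -12)) && lim + 6*t != 14
  WP_1: (2*t != -12 ==> ((!(2*lim != 6)) && 7*lim != 68)) && ((!(2*t != -12)) ==> lim + 6*t != 14)
  WP_2: (2*t != -12 ==> ((2*lim != 6 ==> ((!(2*lim != 6)) && 7*lim != 68)) && ((!(2*lim != 6)) ==> 7*lim != 68))) && ((!(2*t != -12)) ==> lim + 6*t != 14)
So before the loop: (2*t != -12 ==> ((2*lim != 6 ==> ((!(2*lim != 6)) && 7*lim != 68)) && ((!(2*lim != 6)) ==> 7*lim != 68))) && ((!(2*t != -12)) ==> lim + 6*t != 14)
Answer: WP = (2*t != -12 ==> ((2*lim != 6 ==> ((!(2*lim != 6)) && 7*lim != 68)) && ((!(2*lim != 6)) ==> 7*lim != 68))) && ((!(2*t != -12)) ==> lim + 6*t != 14)


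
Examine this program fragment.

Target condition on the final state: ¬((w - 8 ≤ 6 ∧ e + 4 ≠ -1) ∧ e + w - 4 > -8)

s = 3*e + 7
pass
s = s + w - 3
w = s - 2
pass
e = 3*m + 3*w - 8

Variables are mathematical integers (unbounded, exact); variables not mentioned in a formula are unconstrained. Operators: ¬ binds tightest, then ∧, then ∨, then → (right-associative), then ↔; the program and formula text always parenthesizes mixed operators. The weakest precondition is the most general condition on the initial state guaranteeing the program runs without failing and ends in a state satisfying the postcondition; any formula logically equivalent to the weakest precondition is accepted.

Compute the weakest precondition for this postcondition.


Working backward. After the program, the postcondition ¬((w - 8 ≤ 6 ∧ e + 4 ≠ -1) ∧ e + w - 4 > -8) must hold; in canonical form it is ¬(w ≤ 14 ∧ e ≠ -5 ∧ e + w > -4).
Before e := 3*m + 3*w - 8: ¬(w ≤ 14 ∧ 3*m + 3*w ≠ 3 ∧ 3*m + 4*w > 4)
Before skip: ¬(w ≤ 14 ∧ 3*m + 3*w ≠ 3 ∧ 3*m + 4*w > 4)
Before w := s - 2: ¬(s ≤ 16 ∧ 3*m + 3*s ≠ 9 ∧ 3*m + 4*s > 12)
Before s := s + w - 3: ¬(s + w ≤ 19 ∧ 3*m + 3*s + 3*w ≠ 18 ∧ 3*m + 4*s + 4*w > 24)
Before skip: ¬(s + w ≤ 19 ∧ 3*m + 3*s + 3*w ≠ 18 ∧ 3*m + 4*s + 4*w > 24)
Before s := 3*e + 7: ¬(3*e + w ≤ 12 ∧ 9*e + 3*m + 3*w ≠ -3 ∧ 12*e + 3*m + 4*w > -4)
Answer: WP = ¬(3*e + w ≤ 12 ∧ 9*e + 3*m + 3*w ≠ -3 ∧ 12*e + 3*m + 4*w > -4)


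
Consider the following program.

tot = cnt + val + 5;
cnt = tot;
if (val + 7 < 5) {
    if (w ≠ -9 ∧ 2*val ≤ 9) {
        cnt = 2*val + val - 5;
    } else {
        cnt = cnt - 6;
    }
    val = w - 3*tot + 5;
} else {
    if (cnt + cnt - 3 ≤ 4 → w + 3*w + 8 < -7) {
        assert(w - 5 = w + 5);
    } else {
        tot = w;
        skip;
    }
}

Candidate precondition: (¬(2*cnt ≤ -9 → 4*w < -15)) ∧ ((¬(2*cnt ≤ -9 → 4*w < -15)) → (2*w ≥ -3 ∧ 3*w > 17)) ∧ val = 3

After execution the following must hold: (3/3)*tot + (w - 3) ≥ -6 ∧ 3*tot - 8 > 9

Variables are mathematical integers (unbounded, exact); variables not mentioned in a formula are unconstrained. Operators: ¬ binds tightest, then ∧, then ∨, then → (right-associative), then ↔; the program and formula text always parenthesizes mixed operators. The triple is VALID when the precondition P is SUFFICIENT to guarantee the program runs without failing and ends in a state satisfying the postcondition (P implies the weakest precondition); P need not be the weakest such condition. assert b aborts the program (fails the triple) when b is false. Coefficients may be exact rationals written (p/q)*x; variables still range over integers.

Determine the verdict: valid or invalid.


Working backward. After the program, the postcondition (3/3)*tot + (w - 3) ≥ -6 ∧ 3*tot - 8 > 9 must hold; in canonical form it is tot + w ≥ -3 ∧ 3*tot > 17.
Then branch requires ((w ≠ -9 ∧ 2*val ≤ 9) → (tot + w ≥ -3 ∧ 3*tot > 17)) ∧ ((¬(w ≠ -9 ∧ 2*val ≤ 9)) → (tot + w ≥ -3 ∧ 3*tot > 17)); else branch requires (¬(2*cnt ≤ 7 → 4*w < -15)) ∧ ((¬(2*cnt ≤ 7 → 4*w < -15)) → (2*w ≥ -3 ∧ 3*w > 17)).
Before the if: (val < -2 → (((w ≠ -9 ∧ 2*val ≤ 9) → (tot + w ≥ -3 ∧ 3*tot > 17)) ∧ ((¬(w ≠ -9 ∧ 2*val ≤ 9)) → (tot + w ≥ -3 ∧ 3*tot > 17)))) ∧ ((¬(val < -2)) → ((¬(2*cnt ≤ 7 → 4*w < -15)) ∧ ((¬(2*cnt ≤ 7 → 4*w < -15)) → (2*w ≥ -3 ∧ 3*w > 17))))
Before cnt := tot: (val < -2 → (((w ≠ -9 ∧ 2*val ≤ 9) → (tot + w ≥ -3 ∧ 3*tot > 17)) ∧ ((¬(w ≠ -9 ∧ 2*val ≤ 9)) → (tot + w ≥ -3 ∧ 3*tot > 17)))) ∧ ((¬(val < -2)) → ((¬(2*tot ≤ 7 → 4*w < -15)) ∧ ((¬(2*tot ≤ 7 → 4*w < -15)) → (2*w ≥ -3 ∧ 3*w > 17))))
Before tot := cnt + val + 5: (val < -2 → (((w ≠ -9 ∧ 2*val ≤ 9) → (cnt + val + w ≥ -8 ∧ 3*cnt + 3*val > 2)) ∧ ((¬(w ≠ -9 ∧ 2*val ≤ 9)) → (cnt + val + w ≥ -8 ∧ 3*cnt + 3*val > 2)))) ∧ ((¬(val < -2)) → ((¬(2*cnt + 2*val ≤ -3 → 4*w < -15)) ∧ ((¬(2*cnt + 2*val ≤ -3 → 4*w < -15)) → (2*w ≥ -3 ∧ 3*w > 17))))
The weakest precondition is (val < -2 → (((w ≠ -9 ∧ 2*val ≤ 9) → (cnt + val + w ≥ -8 ∧ 3*cnt + 3*val > 2)) ∧ ((¬(w ≠ -9 ∧ 2*val ≤ 9)) → (cnt + val + w ≥ -8 ∧ 3*cnt + 3*val > 2)))) ∧ ((¬(val < -2)) → ((¬(2*cnt + 2*val ≤ -3 → 4*w < -15)) ∧ ((¬(2*cnt + 2*val ≤ -3 → 4*w < -15)) → (2*w ≥ -3 ∧ 3*w > 17)))).
Check whether (¬(2*cnt ≤ -9 → 4*w < -15)) ∧ ((¬(2*cnt ≤ -9 → 4*w < -15)) → (2*w ≥ -3 ∧ 3*w > 17)) ∧ val = 3 implies it.
Every state satisfying the precondition satisfies the weakest precondition: the implication holds.
Answer: valid


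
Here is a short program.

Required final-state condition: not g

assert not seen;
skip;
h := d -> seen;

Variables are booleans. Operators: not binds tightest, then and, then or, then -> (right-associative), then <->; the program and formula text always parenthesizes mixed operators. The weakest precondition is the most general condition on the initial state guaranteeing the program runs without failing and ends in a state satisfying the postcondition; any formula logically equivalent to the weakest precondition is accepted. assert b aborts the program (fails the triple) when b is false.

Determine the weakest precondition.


Working backward. After the program, not g must hold.
Before h := d -> seen: not g
Before skip: not g
Before assert not seen: (not seen) and (not g)
Answer: WP = (not seen) and (not g)


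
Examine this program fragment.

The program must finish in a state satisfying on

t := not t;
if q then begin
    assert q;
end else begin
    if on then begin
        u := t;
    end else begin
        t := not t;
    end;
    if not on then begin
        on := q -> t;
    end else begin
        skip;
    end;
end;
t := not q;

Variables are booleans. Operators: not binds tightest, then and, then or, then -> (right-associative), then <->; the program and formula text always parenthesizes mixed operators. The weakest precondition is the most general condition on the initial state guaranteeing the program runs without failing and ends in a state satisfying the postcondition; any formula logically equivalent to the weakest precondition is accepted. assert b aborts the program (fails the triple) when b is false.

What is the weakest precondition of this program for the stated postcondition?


Working backward. After the program, on must hold.
Before t := not q: on
Then branch requires q and on; else branch requires (on -> ((not on) -> (q -> t))) and ((not on) -> ((not on) -> (q -> (not t)))).
Before the if: (q -> (q and on)) and ((not q) -> ((on -> ((not on) -> (q -> t))) and ((not on) -> ((not on) -> (q -> (not t))))))
Before t := not t: (q -> (q and on)) and ((not q) -> ((on -> ((not on) -> (q -> (not t)))) and ((not on) -> ((not on) -> (q -> t)))))
Answer: WP = (q -> (q and on)) and ((not q) -> ((on -> ((not on) -> (q -> (not t)))) and ((not on) -> ((not on) -> (q -> t)))))


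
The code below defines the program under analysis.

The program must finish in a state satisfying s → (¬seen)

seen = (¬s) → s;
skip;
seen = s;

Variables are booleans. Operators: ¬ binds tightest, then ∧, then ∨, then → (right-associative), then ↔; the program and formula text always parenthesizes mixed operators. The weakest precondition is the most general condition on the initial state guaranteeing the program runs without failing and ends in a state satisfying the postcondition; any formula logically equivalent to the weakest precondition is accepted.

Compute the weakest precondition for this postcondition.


Working backward. After the program, s → (¬seen) must hold.
Before seen := s: s → (¬s)
Before skip: s → (¬s)
Before seen := (¬s) → s: s → (¬s)
Answer: WP = s → (¬s)


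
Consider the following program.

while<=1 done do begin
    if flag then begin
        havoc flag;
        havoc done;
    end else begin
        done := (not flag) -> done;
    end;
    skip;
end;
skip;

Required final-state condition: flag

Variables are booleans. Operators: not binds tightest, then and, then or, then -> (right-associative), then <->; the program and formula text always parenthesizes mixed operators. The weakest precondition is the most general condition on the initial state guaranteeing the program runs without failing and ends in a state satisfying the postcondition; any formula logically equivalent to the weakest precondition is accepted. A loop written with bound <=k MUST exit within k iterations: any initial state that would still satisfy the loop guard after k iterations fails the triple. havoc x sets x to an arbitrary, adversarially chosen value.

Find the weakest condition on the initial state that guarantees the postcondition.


Working backward. After the program, flag must hold.
Before skip: flag
Before the loop (bound <=1), unroll the exhaustion recursion (WP_0 = exit-now case; WP_j = one more guarded iteration, up to j = 1):
  WP_0: (not done) and flag
  WP_1: (done -> ((not flag) and ((not flag) -> ((not ((not flag) -> done)) and flag)))) and ((not done) -> flag)
So before the loop: (done -> ((not flag) and ((not flag) -> ((not ((not flag) -> done)) and flag)))) and ((not done) -> flag)
Answer: WP = (done -> ((not flag) and ((not flag) -> ((not ((not flag) -> done)) and flag)))) and ((not done) -> flag)


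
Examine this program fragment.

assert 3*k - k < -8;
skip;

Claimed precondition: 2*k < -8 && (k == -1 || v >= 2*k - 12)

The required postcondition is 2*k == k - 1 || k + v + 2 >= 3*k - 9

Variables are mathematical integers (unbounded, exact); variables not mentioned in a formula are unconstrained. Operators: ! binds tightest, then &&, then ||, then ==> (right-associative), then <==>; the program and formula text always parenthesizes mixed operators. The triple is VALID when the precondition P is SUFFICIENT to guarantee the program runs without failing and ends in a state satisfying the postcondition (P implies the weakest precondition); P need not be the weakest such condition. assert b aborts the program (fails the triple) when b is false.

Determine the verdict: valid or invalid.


Working backward. After the program, the postcondition 2*k == k - 1 || k + v + 2 >= 3*k - 9 must hold; in canonical form it is k == -1 || v >= 2*k - 11.
Before skip: k == -1 || v >= 2*k - 11
Before assert 3*k - k < -8: 2*k < -8 && (k == -1 || v >= 2*k - 11)
The weakest precondition is 2*k < -8 && (k == -1 || v >= 2*k - 11).
Check whether 2*k < -8 && (k == -1 || v >= 2*k - 12) implies it.
Countermodel: at the initial state k = -5, v = -22, the precondition holds but the weakest precondition fails.
Answer: invalid


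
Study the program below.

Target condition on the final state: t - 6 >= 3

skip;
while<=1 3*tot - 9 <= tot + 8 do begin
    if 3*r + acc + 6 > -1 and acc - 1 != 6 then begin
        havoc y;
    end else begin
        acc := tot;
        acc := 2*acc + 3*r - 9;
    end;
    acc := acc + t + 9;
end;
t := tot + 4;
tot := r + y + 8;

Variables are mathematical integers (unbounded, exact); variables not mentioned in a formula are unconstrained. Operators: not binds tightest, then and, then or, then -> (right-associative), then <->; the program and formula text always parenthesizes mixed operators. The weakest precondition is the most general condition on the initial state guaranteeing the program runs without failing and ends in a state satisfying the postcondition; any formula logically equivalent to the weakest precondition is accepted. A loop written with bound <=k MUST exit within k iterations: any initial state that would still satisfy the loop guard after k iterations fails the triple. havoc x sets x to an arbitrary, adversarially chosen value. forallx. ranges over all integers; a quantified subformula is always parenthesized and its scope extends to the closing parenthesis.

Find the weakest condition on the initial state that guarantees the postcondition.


Working backward. After the program, the postcondition t - 6 >= 3 must hold; in canonical form it is t >= 9.
Before tot := r + y + 8: t >= 9
Before t := tot + 4: tot >= 5
Before the loop (bound <=1), unroll the exhaustion recursion (WP_0 = exit-now case; WP_j = one more guarded iteration, up to j = 1):
  WP_0: (not (2*tot <= 17)) and tot >= 5
  WP_1: (2*tot <= 17 -> (((acc + 3*r > -7 and acc != 7) -> ((not (2*tot <= 17)) and tot >= 5)) and ((not (acc + 3*r > -7 and acc != 7)) -> ((not (2*tot <= 17)) and tot >= 5)))) and ((not (2*tot <= 17)) -> tot >= 5)
So before the loop: (2*tot <= 17 -> (((acc + 3*r > -7 and acc != 7) -> ((not (2*tot <= 17)) and tot >= 5)) and ((not (acc + 3*r > -7 and acc != 7)) -> ((not (2*tot <= 17)) and tot >= 5)))) and ((not (2*tot <= 17)) -> tot >= 5)
Before skip: (2*tot <= 17 -> (((acc + 3*r > -7 and acc != 7) -> ((not (2*tot <= 17)) and tot >= 5)) and ((not (acc + 3*r > -7 and acc != 7)) -> ((not (2*tot <= 17)) and tot >= 5)))) and ((not (2*tot <= 17)) -> tot >= 5)
Answer: WP = (2*tot <= 17 -> (((acc + 3*r > -7 and acc != 7) -> ((not (2*tot <= 17)) and tot >= 5)) and ((not (acc + 3*r > -7 and acc != 7)) -> ((not (2*tot <= 17)) and tot >= 5)))) and ((not (2*tot <= 17)) -> tot >= 5)


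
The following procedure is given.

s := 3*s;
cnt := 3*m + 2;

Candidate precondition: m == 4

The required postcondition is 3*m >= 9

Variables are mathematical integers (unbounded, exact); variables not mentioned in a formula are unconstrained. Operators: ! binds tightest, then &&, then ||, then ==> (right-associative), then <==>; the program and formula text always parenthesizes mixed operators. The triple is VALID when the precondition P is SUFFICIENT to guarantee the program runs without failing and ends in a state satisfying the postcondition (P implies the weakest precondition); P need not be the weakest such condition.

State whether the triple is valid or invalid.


Working backward. After the program, 3*m >= 9 must hold.
Before cnt := 3*m + 2: 3*m >= 9
Before s := 3*s: 3*m >= 9
The weakest precondition is 3*m >= 9.
Check whether m == 4 implies it.
Every state satisfying the precondition satisfies the weakest precondition: the implication holds.
Answer: valid


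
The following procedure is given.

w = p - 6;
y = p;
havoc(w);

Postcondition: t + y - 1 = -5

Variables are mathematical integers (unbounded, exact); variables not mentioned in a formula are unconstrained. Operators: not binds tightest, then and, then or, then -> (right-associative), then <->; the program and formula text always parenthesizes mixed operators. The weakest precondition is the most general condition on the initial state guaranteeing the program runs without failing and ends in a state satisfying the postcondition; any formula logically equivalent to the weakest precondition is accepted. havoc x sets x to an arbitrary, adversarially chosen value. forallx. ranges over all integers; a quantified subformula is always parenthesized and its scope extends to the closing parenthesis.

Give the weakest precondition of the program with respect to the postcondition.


Working backward. After the program, the postcondition t + y - 1 = -5 must hold; in canonical form it is t + y = -4.
Before havoc w: t + y = -4
Before y := p: p + t = -4
Before w := p - 6: p + t = -4
Answer: WP = p + t = -4


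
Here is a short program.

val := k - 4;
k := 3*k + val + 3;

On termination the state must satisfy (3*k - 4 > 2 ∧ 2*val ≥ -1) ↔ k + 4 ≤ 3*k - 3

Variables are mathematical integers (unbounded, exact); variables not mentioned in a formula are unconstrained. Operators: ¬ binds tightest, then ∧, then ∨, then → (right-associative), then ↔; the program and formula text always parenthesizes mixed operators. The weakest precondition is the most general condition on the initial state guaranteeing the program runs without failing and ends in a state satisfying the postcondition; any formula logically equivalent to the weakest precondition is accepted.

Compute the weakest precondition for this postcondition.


Working backward. After the program, the postcondition (3*k - 4 > 2 ∧ 2*val ≥ -1) ↔ k + 4 ≤ 3*k - 3 must hold; in canonical form it is (3*k > 6 ∧ 2*val ≥ -1) ↔ 2*k ≥ 7.
Before k := 3*k + val + 3: (9*k + 3*val > -3 ∧ 2*val ≥ -1) ↔ 6*k + 2*val ≥ 1
Before val := k - 4: (12*k > 9 ∧ 2*k ≥ 7) ↔ 8*k ≥ 9
Answer: WP = (12*k > 9 ∧ 2*k ≥ 7) ↔ 8*k ≥ 9


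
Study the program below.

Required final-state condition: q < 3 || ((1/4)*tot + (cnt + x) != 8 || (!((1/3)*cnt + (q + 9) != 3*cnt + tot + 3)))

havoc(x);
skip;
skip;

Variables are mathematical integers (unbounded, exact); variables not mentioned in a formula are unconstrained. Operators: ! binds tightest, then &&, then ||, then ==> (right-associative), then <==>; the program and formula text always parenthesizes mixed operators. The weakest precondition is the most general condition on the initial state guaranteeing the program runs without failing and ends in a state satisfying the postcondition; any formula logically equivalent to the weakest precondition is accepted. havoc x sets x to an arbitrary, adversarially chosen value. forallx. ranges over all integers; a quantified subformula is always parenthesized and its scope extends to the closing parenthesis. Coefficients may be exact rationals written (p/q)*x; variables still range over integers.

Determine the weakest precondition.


Working backward. After the program, the postcondition q < 3 || ((1/4)*tot + (cnt + x) != 8 || (!((1/3)*cnt + (q + 9) != 3*cnt + tot + 3))) must hold; in canonical form it is q < 3 || cnt + (1/4)*tot + x != 8 || (!(q != (8/3)*cnt + tot - 6)).
Before skip: q < 3 || cnt + (1/4)*tot + x != 8 || (!(q != (8/3)*cnt + tot - 6))
Before skip: q < 3 || cnt + (1/4)*tot + x != 8 || (!(q != (8/3)*cnt + tot - 6))
Before havoc x: forall x_1. (q < 3 || cnt + (1/4)*tot + x_1 != 8 || (!(q != (8/3)*cnt + tot - 6)))
Answer: WP = forall x_1. (q < 3 || cnt + (1/4)*tot + x_1 != 8 || (!(q != (8/3)*cnt + tot - 6)))


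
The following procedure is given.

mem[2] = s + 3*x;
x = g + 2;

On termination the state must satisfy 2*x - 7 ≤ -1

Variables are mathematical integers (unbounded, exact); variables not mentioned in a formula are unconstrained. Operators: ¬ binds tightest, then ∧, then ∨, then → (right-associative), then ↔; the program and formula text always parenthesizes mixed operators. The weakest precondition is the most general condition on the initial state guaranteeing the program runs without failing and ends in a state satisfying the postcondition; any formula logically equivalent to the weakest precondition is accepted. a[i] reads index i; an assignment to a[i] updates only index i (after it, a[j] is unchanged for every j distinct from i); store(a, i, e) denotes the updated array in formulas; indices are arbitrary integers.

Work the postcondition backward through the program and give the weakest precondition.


Working backward. After the program, the postcondition 2*x - 7 ≤ -1 must hold; in canonical form it is 2*x ≤ 6.
Before x := g + 2: 2*g ≤ 2
Before mem[2] := s + 3*x: 2*g ≤ 2
Answer: WP = 2*g ≤ 2


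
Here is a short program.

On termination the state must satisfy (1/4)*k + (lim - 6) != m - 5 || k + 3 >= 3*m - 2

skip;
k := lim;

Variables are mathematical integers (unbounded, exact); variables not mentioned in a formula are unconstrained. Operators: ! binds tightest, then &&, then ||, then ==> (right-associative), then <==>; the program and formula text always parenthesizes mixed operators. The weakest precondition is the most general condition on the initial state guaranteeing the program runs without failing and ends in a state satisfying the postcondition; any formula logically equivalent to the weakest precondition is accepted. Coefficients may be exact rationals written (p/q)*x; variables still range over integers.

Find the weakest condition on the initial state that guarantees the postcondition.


Working backward. After the program, the postcondition (1/4)*k + (lim - 6) != m - 5 || k + 3 >= 3*m - 2 must hold; in canonical form it is (1/4)*k + lim != m + 1 || k >= 3*m - 5.
Before k := lim: (5/4)*lim != m + 1 || lim >= 3*m - 5
Before skip: (5/4)*lim != m + 1 || lim >= 3*m - 5
Answer: WP = (5/4)*lim != m + 1 || lim >= 3*m - 5


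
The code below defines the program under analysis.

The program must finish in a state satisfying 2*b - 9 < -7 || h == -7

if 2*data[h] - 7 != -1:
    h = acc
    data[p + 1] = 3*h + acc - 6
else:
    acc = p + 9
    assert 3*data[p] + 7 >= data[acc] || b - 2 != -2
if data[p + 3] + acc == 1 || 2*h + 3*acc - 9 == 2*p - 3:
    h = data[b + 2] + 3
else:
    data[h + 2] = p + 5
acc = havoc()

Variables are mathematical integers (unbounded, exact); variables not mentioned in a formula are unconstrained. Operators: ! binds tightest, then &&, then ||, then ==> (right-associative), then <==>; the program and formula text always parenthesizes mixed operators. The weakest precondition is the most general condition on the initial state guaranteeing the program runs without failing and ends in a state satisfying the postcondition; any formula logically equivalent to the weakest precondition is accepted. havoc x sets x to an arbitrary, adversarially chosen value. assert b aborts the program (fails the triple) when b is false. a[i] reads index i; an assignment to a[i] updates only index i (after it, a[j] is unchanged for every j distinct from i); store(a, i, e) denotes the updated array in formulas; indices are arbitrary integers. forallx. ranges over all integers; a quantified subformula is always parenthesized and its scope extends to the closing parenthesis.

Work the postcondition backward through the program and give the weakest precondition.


Working backward. After the program, the postcondition 2*b - 9 < -7 || h == -7 must hold; in canonical form it is 2*b < 2 || h == -7.
Before havoc acc: 2*b < 2 || h == -7
Then branch requires 2*b < 2 || data[b + 2] == -10; else branch requires 2*b < 2 || h == -7.
Before the if: ((data[p + 3] + acc == 1 || 3*acc + 2*h == 2*p + 6) ==> (2*b < 2 || data[b + 2] == -10)) && ((!(data[p + 3] + acc == 1 || 3*acc + 2*h == 2*p + 6)) ==> (2*b < 2 || h == -7))
Then branch requires ((store(data, p + 1, 4*acc - 6)[p + 3] + acc == 1 || 5*acc == 2*p + 6) ==> (2*b < 2 || store(data, p + 1, 4*acc - 6)[b + 2] == -10)) && ((!(store(data, p + 1, 4*acc - 6)[p + 3] + acc == 1 || 5*acc == 2*p + 6)) ==> (2*b < 2 || acc == -7)); else branch requires (3*data[p] >= data[p + 9] - 7 || b != 0) && ((data[p + 3] + p == -8 || 2*h + p == -21) ==> (2*b < 2 || data[b + 2] == -10)) && ((!(data[p + 3] + p == -8 || 2*h + p == -21)) ==> (2*b < 2 || h == -7)).
Before the if: (2*data[h] != 6 ==> (((store(data, p + 1, 4*acc - 6)[p + 3] + acc == 1 || 5*acc == 2*p + 6) ==> (2*b < 2 || store(data, p + 1, 4*acc - 6)[b + 2] == -10)) && ((!(store(data, p + 1, 4*acc - 6)[p + 3] + acc == 1 || 5*acc == 2*p + 6)) ==> (2*b < 2 || acc == -7)))) && ((!(2*data[h] != 6)) ==> ((3*data[p] >= data[p + 9] - 7 || b != 0) && ((data[p + 3] + p == -8 || 2*h + p == -21) ==> (2*b < 2 || data[b + 2] == -10)) && ((!(data[p + 3] + p == -8 || 2*h + p == -21)) ==> (2*b < 2 || h == -7))))
Answer: WP = (2*data[h] != 6 ==> (((store(data, p + 1, 4*acc - 6)[p + 3] + acc == 1 || 5*acc == 2*p + 6) ==> (2*b < 2 || store(data, p + 1, 4*acc - 6)[b + 2] == -10)) && ((!(store(data, p + 1, 4*acc - 6)[p + 3] + acc == 1 || 5*acc == 2*p + 6)) ==> (2*b < 2 || acc == -7)))) && ((!(2*data[h] != 6)) ==> ((3*data[p] >= data[p + 9] - 7 || b != 0) && ((data[p + 3] + p == -8 || 2*h + p == -21) ==> (2*b < 2 || data[b + 2] == -10)) && ((!(data[p + 3] + p == -8 || 2*h + p == -21)) ==> (2*b < 2 || h == -7))))


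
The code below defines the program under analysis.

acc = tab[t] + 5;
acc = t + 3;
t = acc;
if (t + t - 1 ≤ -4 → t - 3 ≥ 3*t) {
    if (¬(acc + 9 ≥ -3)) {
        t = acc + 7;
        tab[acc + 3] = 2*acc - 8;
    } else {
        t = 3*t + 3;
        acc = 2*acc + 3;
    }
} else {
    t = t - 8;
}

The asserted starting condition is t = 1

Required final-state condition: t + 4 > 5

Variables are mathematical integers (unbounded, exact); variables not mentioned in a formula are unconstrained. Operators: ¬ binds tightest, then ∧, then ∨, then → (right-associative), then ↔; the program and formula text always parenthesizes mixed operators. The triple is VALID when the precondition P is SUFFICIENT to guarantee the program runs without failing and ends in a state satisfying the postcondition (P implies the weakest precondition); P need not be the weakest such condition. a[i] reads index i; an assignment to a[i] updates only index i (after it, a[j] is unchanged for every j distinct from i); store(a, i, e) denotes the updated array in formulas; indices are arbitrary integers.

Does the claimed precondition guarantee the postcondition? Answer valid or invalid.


Working backward. After the program, the postcondition t + 4 > 5 must hold; in canonical form it is t > 1.
Then branch requires ((¬(acc ≥ -12)) → acc > -6) ∧ (acc ≥ -12 → 3*t > -2); else branch requires t > 9.
Before the if: ((¬(acc ≥ -12)) → acc > -6) ∧ (acc ≥ -12 → 3*t > -2)
Before t := acc: ((¬(acc ≥ -12)) → acc > -6) ∧ (acc ≥ -12 → 3*acc > -2)
Before acc := t + 3: ((¬(t ≥ -15)) → t > -9) ∧ (t ≥ -15 → 3*t > -11)
Before acc := tab[t] + 5: ((¬(t ≥ -15)) → t > -9) ∧ (t ≥ -15 → 3*t > -11)
The weakest precondition is ((¬(t ≥ -15)) → t > -9) ∧ (t ≥ -15 → 3*t > -11).
Check whether t = 1 implies it.
Every state satisfying the precondition satisfies the weakest precondition: the implication holds.
Answer: valid


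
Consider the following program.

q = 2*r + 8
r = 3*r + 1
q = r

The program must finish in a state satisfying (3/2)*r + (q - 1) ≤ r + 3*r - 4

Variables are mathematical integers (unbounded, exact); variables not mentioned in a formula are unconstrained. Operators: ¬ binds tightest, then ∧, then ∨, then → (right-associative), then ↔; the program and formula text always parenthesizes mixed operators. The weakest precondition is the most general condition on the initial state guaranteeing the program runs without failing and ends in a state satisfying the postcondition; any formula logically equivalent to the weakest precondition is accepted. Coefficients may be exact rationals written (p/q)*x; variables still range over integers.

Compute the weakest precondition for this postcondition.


Working backward. After the program, the postcondition (3/2)*r + (q - 1) ≤ r + 3*r - 4 must hold; in canonical form it is q ≤ (5/2)*r - 3.
Before q := r: (3/2)*r ≥ 3
Before r := 3*r + 1: (9/2)*r ≥ 3/2
Before q := 2*r + 8: (9/2)*r ≥ 3/2
Answer: WP = (9/2)*r ≥ 3/2
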